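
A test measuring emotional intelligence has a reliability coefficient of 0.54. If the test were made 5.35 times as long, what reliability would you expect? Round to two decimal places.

0.86

r_new = 5.35·0.54 / [1 + (5.35 − 1)·0.54]
r_new = 2.8890 / 3.3490 ≈ 0.8626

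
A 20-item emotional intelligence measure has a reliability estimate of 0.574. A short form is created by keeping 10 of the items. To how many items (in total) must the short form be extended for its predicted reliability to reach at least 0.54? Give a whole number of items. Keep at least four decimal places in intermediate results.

18

Short-form reliability: n = 10/20 = 0.5000; r_10 = n·r/(1+(n−1)r) ≈ 0.4025
Length factor from the short form to reach 0.54: n' = 0.54(1 − 0.4025) / [0.4025(1 − 0.54)] ≈ 1.7426
Total items = 1.7426 × 10 = 17.43, rounded up to 18.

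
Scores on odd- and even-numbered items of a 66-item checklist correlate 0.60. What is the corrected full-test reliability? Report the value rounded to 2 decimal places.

r_full = 2(0.60) / (1 + 0.60)
       = 1.2000 / 1.6000 = 0.7500

0.75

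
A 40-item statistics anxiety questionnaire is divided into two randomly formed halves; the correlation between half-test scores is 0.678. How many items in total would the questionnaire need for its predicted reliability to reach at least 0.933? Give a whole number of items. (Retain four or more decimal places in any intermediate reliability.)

133

r_full = 2(0.678)/(1 + 0.678) = 0.8081
n = r_tgt(1 − r_full) / [r_full(1 − r_tgt)] = 0.933 × 0.1919 / (0.8081 × 0.067) ≈ 3.3069
Required items = 3.3069 × 40 = 132.28, so 133 items.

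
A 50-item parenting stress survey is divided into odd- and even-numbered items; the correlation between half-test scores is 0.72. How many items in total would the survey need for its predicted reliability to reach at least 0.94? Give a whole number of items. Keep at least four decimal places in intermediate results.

Corrected full-test reliability: r_full = 2 × 0.72 / (1 + 0.72) ≈ 0.8372
n = r_tgt(1 − r_full) / [r_full(1 − r_tgt)] = 0.94 × 0.1628 / (0.8372 × 0.06) ≈ 3.0465
Items = 3.0465 × 50 ≈ 152.32 → 153

153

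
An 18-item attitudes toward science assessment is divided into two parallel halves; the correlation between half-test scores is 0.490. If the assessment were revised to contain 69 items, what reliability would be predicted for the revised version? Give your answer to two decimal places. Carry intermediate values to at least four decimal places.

0.88

Spearman-Brown correction (n = 2): r_full = 2·0.490/(1 + 0.490) = 0.6577
Length factor from 18 to 69 items: n = 69/18 = 3.8333
r_new = n·r_full / (1 + (n − 1)·r_full) = 2.5212 / 2.8635 ≈ 0.8805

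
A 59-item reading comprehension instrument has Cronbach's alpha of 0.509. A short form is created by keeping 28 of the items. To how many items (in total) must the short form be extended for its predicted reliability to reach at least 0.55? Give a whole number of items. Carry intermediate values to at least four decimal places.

First, r for the 28-item form: n = 28/59 = 0.4746, so r_28 = 0.4746·0.509/(1 + (0.4746 − 1)·0.509) = 0.3298
Then solve for n' with r_old = 0.3298, r_target = 0.55: n' = 0.55(1 − 0.3298)/[0.3298(1 − 0.55)] = 2.4837
Total items = 2.4837 × 28 = 69.54, rounded up to 70.

70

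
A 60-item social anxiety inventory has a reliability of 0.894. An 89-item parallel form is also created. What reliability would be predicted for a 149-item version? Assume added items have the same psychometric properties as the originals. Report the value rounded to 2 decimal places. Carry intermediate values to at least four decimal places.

0.95

Only the ratio of lengths matters: n = 149/60 = 2.4833
r_{149} = n·r / (1 + (n − 1)·r) = 2.2201 / 2.3261 ≈ 0.9544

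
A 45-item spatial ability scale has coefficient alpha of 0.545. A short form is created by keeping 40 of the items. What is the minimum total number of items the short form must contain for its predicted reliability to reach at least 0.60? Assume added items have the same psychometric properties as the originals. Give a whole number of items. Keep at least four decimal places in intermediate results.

Short-form reliability: n = 40/45 = 0.8889; r_40 = n·r/(1+(n−1)r) ≈ 0.5157
Length factor from the short form to reach 0.60: n' = 0.60(1 − 0.5157) / [0.5157(1 − 0.60)] ≈ 1.4087
Total items = 1.4087 × 40 = 56.35, rounded up to 57.

57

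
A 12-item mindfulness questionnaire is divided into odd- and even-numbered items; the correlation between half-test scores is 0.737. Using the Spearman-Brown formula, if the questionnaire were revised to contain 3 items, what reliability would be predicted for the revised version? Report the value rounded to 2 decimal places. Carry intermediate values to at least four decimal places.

0.58

Full-test reliability from the split-half r: r_full = 2(0.737)/(1 + 0.737) = 0.8486
Then adjust to 3 items: n = 3/12 = 0.2500
r_new = n·r_full / (1 + (n − 1)·r_full) = 0.2122 / 0.3636 ≈ 0.5836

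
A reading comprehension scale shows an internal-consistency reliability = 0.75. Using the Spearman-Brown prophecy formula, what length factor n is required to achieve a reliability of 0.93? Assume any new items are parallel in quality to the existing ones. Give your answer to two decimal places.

Spearman-Brown solved for the length factor n:
n = r*(1 − r) / [ r (1 − r*) ]
n = 0.93 × (1 − 0.75) / [ 0.75 × (1 − 0.93) ]
n = 0.2325 / 0.0525 ≈ 4.4286

4.43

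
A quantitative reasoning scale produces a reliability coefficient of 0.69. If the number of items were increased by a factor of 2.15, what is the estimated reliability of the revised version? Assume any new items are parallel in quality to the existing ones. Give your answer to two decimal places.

0.83

Apply the Spearman-Brown prophecy formula, r' = nr / [1 + (n − 1)r]:
r_new = 2.15·0.69 / [1 + (2.15 − 1)·0.69]
r_new = 1.4835 / 1.7935 ≈ 0.8272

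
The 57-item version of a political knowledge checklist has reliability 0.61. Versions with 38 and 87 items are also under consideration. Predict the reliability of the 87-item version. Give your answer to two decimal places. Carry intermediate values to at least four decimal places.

The 38-item form is not needed; work directly from the 57-item form with n = 87/57 = 1.5263.
r_{87} = n·r / (1 + (n − 1)·r) = 0.9310 / 1.3210 ≈ 0.7048

0.70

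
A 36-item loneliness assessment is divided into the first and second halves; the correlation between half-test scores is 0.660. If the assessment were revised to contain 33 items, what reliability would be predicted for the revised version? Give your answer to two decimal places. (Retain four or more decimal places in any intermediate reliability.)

First correct the split-half correlation to full-test reliability: r_full = 2 × 0.660 / (1 + 0.660) ≈ 0.7952
Length factor from 36 to 33 items: n = 33/36 = 0.9167
r_new = n·r_full / (1 + (n − 1)·r_full) = 0.7290 / 0.9338 ≈ 0.7807

0.78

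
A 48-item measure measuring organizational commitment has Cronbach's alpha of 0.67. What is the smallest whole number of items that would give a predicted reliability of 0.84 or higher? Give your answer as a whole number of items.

125

n = 0.84 × (1 − 0.67) / [ 0.67 × (1 − 0.84) ]
n = 0.2772 / 0.1072 ≈ 2.5858
So the test needs 2.5858 × 48 ≈ 124.12 items; rounding up, 125.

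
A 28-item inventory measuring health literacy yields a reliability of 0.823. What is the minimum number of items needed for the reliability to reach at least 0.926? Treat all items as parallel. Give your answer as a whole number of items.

76

Rearranging the Spearman-Brown formula for n,
n = r_target (1 − r_old) / [ r_old (1 − r_target) ]
n = 0.926 × (1 − 0.823) / [ 0.823 × (1 − 0.926) ]
n = 0.163902 / 0.060902 ≈ 2.6912
Items needed = n × 28 = 2.6912 × 28 ≈ 75.35 → round up to 76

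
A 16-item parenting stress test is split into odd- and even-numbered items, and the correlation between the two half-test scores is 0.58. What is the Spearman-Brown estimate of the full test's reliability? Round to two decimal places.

0.73

The full test is twice the length of either half (n = 2).
r_full = 2(0.58) / (1 + 0.58)
r_full = 1.1600 / 1.5800 ≈ 0.7342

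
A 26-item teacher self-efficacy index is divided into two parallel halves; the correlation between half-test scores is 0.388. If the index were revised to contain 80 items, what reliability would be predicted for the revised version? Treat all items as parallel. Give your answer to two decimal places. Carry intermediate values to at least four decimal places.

0.80

First correct the split-half correlation to full-test reliability: r_full = 2 × 0.388 / (1 + 0.388) ≈ 0.5591
Length factor from 26 to 80 items: n = 80/26 = 3.0769
r_new = n·r_full / (1 + (n − 1)·r_full) = 1.7203 / 2.1612 ≈ 0.7960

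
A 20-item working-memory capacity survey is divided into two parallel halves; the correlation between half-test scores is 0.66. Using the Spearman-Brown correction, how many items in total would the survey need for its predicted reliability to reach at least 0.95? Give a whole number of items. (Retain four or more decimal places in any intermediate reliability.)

98

Corrected full-test reliability: r_full = 2 × 0.66 / (1 + 0.66) ≈ 0.7952
n = r_tgt(1 − r_full) / [r_full(1 − r_tgt)] = 0.95 × 0.2048 / (0.7952 × 0.05) ≈ 4.8934
Required items = 4.8934 × 20 = 97.87, so 98 items.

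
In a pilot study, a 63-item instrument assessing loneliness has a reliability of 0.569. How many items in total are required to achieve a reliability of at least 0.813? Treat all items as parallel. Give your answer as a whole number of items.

n = [0.813 × 0.431] / [0.569 × 0.187]
n = 0.350403 / 0.106403 ≈ 3.2932
Items needed = n × 63 = 3.2932 × 63 ≈ 207.47 → round up to 208

208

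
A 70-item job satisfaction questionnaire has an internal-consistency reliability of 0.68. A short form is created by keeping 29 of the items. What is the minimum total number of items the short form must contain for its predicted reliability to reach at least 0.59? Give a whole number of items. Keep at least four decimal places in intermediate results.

48

Short-form reliability: n = 29/70 = 0.4143; r_29 = n·r/(1+(n−1)r) ≈ 0.4682
Then solve for n' with r_old = 0.4682, r_target = 0.59: n' = 0.59(1 − 0.4682)/[0.4682(1 − 0.59)] = 1.6345
Total items = 1.6345 × 29 = 47.40, rounded up to 48.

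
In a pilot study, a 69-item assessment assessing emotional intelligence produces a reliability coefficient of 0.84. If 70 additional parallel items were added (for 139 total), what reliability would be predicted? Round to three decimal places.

The new length is 139/69 = 2.0145 times the old.
r_new = 2.0145·0.84 / [1 + (2.0145 − 1)·0.84]
     = 1.6922 / 1.8522 = 0.9136

0.914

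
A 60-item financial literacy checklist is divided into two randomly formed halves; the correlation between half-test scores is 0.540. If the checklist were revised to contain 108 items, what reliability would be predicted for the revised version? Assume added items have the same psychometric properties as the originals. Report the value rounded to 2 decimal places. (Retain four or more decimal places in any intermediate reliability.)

Spearman-Brown correction (n = 2): r_full = 2·0.540/(1 + 0.540) = 0.7013
Then adjust to 108 items: n = 108/60 = 1.8000
r_new = n·r_full / (1 + (n − 1)·r_full) = 1.2623 / 1.5610 ≈ 0.8086

0.81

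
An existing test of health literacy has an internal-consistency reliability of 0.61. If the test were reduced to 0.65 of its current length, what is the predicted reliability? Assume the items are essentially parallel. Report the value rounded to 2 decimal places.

Spearman-Brown: r_new = n·r / (1 + (n − 1)·r)
r_new = (0.65 × 0.61) / (1 + (0.65 − 1) × 0.61)
r_new = 0.3965 / 0.7865 ≈ 0.5041

0.50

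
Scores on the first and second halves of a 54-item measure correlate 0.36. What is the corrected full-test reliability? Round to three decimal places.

0.529

Apply the Spearman-Brown correction with n = 2:
r_full = 2r_hh / (1 + r_hh) = 2 × 0.36 / (1 + 0.36)
       = 0.7200 / 1.3600 = 0.5294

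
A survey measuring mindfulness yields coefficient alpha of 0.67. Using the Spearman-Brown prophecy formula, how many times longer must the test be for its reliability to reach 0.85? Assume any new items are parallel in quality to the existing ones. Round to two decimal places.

Spearman-Brown solved for the length factor n:
n = r*(1 − r) / [ r (1 − r*) ]
n = 0.85(1 − 0.67) / [0.67(1 − 0.85)]
n = 0.2805 / 0.1005 ≈ 2.7910

2.79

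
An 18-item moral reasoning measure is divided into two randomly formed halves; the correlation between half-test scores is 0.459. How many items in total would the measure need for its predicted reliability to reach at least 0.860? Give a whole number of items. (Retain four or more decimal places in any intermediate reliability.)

66

r_full = 2(0.459)/(1 + 0.459) = 0.6292
n = r_tgt(1 − r_full) / [r_full(1 − r_tgt)] = 0.860 × 0.3708 / (0.6292 × 0.140) ≈ 3.6201
Items = 3.6201 × 18 ≈ 65.16 → 66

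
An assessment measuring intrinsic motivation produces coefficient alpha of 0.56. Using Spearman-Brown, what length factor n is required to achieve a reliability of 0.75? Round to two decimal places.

2.36

n = [0.75 × 0.44] / [0.56 × 0.25]
  = 0.3300 / 0.1400 = 2.3571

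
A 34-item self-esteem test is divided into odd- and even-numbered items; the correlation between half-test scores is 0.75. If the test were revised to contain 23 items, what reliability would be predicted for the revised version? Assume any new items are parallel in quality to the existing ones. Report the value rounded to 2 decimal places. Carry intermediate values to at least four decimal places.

Full-test reliability from the split-half r: r_full = 2(0.75)/(1 + 0.75) = 0.8571
Then adjust to 23 items: n = 23/34 = 0.6765
r_new = n·r_full / (1 + (n − 1)·r_full) = 0.5798 / 0.7227 ≈ 0.8023

0.80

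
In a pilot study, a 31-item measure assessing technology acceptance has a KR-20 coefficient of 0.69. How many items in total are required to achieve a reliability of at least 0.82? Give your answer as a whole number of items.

64

Rearranging the Spearman-Brown formula for n,
n = r_target (1 − r_old) / [ r_old (1 − r_target) ]
n = 0.82(1 − 0.69) / [0.69(1 − 0.82)]
n = 0.2542 / 0.1242 ≈ 2.0467
2.0467 × 31 = 63.45 → 64 items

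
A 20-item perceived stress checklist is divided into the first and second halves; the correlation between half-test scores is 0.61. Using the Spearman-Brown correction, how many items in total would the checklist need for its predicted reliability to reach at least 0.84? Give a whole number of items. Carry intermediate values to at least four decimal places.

r_full = 2(0.61)/(1 + 0.61) = 0.7578
Solve Spearman-Brown for n: n = 0.84(1 − 0.7578) / [0.7578(1 − 0.84)] = 1.6779
Required items = 1.6779 × 20 = 33.56, so 34 items.

34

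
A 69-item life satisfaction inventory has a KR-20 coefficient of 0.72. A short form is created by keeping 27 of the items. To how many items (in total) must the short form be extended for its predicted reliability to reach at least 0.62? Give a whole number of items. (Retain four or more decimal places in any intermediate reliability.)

First, r for the 27-item form: n = 27/69 = 0.3913, so r_27 = 0.3913·0.72/(1 + (0.3913 − 1)·0.72) = 0.5015
Then solve for n' with r_old = 0.5015, r_target = 0.62: n' = 0.62(1 − 0.5015)/[0.5015(1 − 0.62)] = 1.6218
Total items = 1.6218 × 27 = 43.79, rounded up to 44.

44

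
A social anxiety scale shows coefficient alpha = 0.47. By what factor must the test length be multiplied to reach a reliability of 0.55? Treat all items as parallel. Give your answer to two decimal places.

1.38

n = 0.55(1 − 0.47) / [0.47(1 − 0.55)]
n = 0.2915 / 0.2115 ≈ 1.3783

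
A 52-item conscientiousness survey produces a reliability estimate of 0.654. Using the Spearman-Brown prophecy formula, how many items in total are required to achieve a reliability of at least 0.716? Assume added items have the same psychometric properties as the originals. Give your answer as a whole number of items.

Rearranging the Spearman-Brown formula for n,
n = r_target (1 − r_old) / [ r_old (1 − r_target) ]
n = 0.716(1 − 0.654) / [0.654(1 − 0.716)]
  = 0.247736 / 0.185736 = 1.3338
1.3338 × 52 = 69.36 → 70 items

70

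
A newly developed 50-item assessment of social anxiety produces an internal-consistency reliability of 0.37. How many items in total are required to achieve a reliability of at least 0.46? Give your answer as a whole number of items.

Spearman-Brown solved for the length factor n:
n = r*(1 − r) / [ r (1 − r*) ]
n = 0.46(1 − 0.37) / [0.37(1 − 0.46)]
n = 0.2898 / 0.1998 ≈ 1.4505
1.4505 × 50 = 72.52 → 73 items

73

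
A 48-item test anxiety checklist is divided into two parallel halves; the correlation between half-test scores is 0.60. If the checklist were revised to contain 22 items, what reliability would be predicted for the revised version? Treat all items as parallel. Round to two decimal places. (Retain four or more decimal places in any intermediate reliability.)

First correct the split-half correlation to full-test reliability: r_full = 2 × 0.60 / (1 + 0.60) ≈ 0.7500
Then adjust to 22 items: n = 22/48 = 0.4583
r_new = n·r_full / (1 + (n − 1)·r_full) = 0.3437 / 0.5937 ≈ 0.5789

0.58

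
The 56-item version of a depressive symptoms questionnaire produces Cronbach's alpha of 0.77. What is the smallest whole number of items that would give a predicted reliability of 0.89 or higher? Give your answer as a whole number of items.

Invert Spearman-Brown to solve for n:
n = r*(1 − r) / [ r (1 − r*) ]
n = 0.89(1 − 0.77) / [0.77(1 − 0.89)]
n = 0.2047 / 0.0847 ≈ 2.4168
Items needed = n × 56 = 2.4168 × 56 ≈ 135.34 → round up to 136

136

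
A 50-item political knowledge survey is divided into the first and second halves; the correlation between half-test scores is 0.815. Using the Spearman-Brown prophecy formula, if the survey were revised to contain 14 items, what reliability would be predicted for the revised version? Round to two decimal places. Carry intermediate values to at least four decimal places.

0.71

First correct the split-half correlation to full-test reliability: r_full = 2 × 0.815 / (1 + 0.815) ≈ 0.8981
Length factor from 50 to 14 items: n = 14/50 = 0.2800
r_new = n·r_full / (1 + (n − 1)·r_full) = 0.2515 / 0.3534 ≈ 0.7117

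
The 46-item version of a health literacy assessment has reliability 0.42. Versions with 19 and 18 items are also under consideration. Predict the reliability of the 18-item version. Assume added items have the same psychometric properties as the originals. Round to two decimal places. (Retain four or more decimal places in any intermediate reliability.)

0.22

Only the ratio of lengths matters: n = 18/46 = 0.3913
r_{18} = n·r / (1 + (n − 1)·r) = 0.1643 / 0.7443 ≈ 0.2207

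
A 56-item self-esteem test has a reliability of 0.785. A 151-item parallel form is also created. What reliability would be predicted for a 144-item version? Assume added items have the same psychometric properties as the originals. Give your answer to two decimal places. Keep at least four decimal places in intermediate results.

The 151-item form is not needed; work directly from the 56-item form with n = 144/56 = 2.5714.
r_{144} = n·r / (1 + (n − 1)·r) = 2.0185 / 2.2335 ≈ 0.9037

0.90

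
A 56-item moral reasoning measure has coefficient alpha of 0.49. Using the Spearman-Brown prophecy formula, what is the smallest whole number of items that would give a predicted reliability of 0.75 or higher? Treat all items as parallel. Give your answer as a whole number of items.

175

Rearranging the Spearman-Brown formula for n,
n = r*(1 − r) / [ r (1 − r*) ]
n = 0.75 × (1 − 0.49) / [ 0.49 × (1 − 0.75) ]
n = 0.3825 / 0.1225 ≈ 3.1224
3.1224 × 56 = 174.85 → 175 items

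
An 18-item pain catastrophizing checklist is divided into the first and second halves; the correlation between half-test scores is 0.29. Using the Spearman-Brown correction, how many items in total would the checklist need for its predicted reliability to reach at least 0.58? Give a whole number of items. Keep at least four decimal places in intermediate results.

31

r_full = 2(0.29)/(1 + 0.29) = 0.4496
Solve Spearman-Brown for n: n = 0.58(1 − 0.4496) / [0.4496(1 − 0.58)] = 1.6906
Items = 1.6906 × 18 ≈ 30.43 → 31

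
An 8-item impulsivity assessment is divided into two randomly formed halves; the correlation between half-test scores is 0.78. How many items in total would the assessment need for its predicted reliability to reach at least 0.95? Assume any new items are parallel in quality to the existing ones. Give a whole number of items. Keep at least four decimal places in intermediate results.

22

r_full = 2(0.78)/(1 + 0.78) = 0.8764
Solve Spearman-Brown for n: n = 0.95(1 − 0.8764) / [0.8764(1 − 0.95)] = 2.6796
Required items = 2.6796 × 8 = 21.44, so 22 items.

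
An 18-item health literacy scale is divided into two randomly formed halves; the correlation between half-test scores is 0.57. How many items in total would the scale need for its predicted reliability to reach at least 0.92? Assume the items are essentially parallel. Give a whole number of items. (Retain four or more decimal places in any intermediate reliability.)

79

Corrected full-test reliability: r_full = 2 × 0.57 / (1 + 0.57) ≈ 0.7261
Solve Spearman-Brown for n: n = 0.92(1 − 0.7261) / [0.7261(1 − 0.92)] = 4.3380
Items = 4.3380 × 18 ≈ 78.08 → 79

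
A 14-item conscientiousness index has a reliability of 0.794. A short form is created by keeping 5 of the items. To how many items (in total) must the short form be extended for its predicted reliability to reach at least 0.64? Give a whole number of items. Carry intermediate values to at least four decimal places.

7

First, r for the 5-item form: n = 5/14 = 0.3571, so r_5 = 0.3571·0.794/(1 + (0.3571 − 1)·0.794) = 0.5792
Length factor from the short form to reach 0.64: n' = 0.64(1 − 0.5792) / [0.5792(1 − 0.64)] ≈ 1.2916
Total items = 1.2916 × 5 = 6.46, rounded up to 7.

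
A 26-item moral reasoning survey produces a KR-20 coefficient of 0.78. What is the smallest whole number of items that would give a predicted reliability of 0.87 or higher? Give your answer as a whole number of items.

50

Spearman-Brown solved for the length factor n:
n = r_target (1 − r_old) / [ r_old (1 − r_target) ]
n = [0.87 × 0.22] / [0.78 × 0.13]
n = 0.1914 / 0.1014 ≈ 1.8876
1.8876 × 26 = 49.08 → 50 items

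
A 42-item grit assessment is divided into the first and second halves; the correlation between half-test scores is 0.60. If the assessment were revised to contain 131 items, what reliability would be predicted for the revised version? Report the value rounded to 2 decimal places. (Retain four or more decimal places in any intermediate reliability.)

0.90

Spearman-Brown correction (n = 2): r_full = 2·0.60/(1 + 0.60) = 0.7500
Then adjust to 131 items: n = 131/42 = 3.1190
r_new = n·r_full / (1 + (n − 1)·r_full) = 2.3393 / 2.5893 ≈ 0.9034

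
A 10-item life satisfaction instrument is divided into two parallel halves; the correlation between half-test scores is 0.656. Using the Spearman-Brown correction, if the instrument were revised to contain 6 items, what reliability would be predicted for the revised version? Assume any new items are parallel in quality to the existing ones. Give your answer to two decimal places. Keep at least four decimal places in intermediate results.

Full-test reliability from the split-half r: r_full = 2(0.656)/(1 + 0.656) = 0.7923
Length factor from 10 to 6 items: n = 6/10 = 0.6000
r_new = n·r_full / (1 + (n − 1)·r_full) = 0.4754 / 0.6831 ≈ 0.6959

0.70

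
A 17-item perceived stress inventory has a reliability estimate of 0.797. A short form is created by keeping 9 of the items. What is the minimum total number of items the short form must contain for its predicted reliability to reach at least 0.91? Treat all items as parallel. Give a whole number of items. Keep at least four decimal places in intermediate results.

44

First, r for the 9-item form: n = 9/17 = 0.5294, so r_9 = 0.5294·0.797/(1 + (0.5294 − 1)·0.797) = 0.6752
Length factor from the short form to reach 0.91: n' = 0.91(1 − 0.6752) / [0.6752(1 − 0.91)] ≈ 4.8639
Total items = 4.8639 × 9 = 43.78, rounded up to 44.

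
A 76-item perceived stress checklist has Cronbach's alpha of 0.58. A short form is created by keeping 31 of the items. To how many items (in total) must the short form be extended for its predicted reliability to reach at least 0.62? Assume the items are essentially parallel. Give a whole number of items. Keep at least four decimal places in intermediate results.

90

First, r for the 31-item form: n = 31/76 = 0.4079, so r_31 = 0.4079·0.58/(1 + (0.4079 − 1)·0.58) = 0.3603
Length factor from the short form to reach 0.62: n' = 0.62(1 − 0.3603) / [0.3603(1 − 0.62)] ≈ 2.8968
Total items = 2.8968 × 31 = 89.80, rounded up to 90.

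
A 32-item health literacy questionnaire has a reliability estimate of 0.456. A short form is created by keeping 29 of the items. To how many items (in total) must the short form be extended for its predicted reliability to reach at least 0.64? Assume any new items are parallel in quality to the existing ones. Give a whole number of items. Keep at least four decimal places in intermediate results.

First, r for the 29-item form: n = 29/32 = 0.9062, so r_29 = 0.9062·0.456/(1 + (0.9062 − 1)·0.456) = 0.4317
Then solve for n' with r_old = 0.4317, r_target = 0.64: n' = 0.64(1 − 0.4317)/[0.4317(1 − 0.64)] = 2.3403
Total items = 2.3403 × 29 = 67.87, rounded up to 68.

68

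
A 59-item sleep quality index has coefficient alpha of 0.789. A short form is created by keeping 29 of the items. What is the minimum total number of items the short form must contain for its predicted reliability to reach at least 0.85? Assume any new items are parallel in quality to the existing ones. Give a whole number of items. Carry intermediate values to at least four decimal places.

90

First, r for the 29-item form: n = 29/59 = 0.4915, so r_29 = 0.4915·0.789/(1 + (0.4915 − 1)·0.789) = 0.6476
Then solve for n' with r_old = 0.6476, r_target = 0.85: n' = 0.85(1 − 0.6476)/[0.6476(1 − 0.85)] = 3.0836
Total items = 3.0836 × 29 = 89.42, rounded up to 90.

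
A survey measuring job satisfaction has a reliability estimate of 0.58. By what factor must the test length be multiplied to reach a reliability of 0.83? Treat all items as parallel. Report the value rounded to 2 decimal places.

3.54

n = 0.83(1 − 0.58) / [0.58(1 − 0.83)]
n = 0.3486 / 0.0986 ≈ 3.5355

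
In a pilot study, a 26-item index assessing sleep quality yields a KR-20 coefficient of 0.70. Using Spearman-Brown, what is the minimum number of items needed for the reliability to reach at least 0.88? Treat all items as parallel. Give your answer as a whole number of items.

82

Spearman-Brown solved for the length factor n:
n = r*(1 − r) / [ r (1 − r*) ]
n = [0.88 × 0.30] / [0.70 × 0.12]
  = 0.2640 / 0.0840 = 3.1429
Items needed = n × 26 = 3.1429 × 26 ≈ 81.72 → round up to 82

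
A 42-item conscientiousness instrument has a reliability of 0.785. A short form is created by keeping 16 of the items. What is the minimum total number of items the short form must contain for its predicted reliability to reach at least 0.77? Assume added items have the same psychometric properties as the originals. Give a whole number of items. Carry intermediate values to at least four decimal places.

Short-form reliability: n = 16/42 = 0.3810; r_16 = n·r/(1+(n−1)r) ≈ 0.5818
Then solve for n' with r_old = 0.5818, r_target = 0.77: n' = 0.77(1 − 0.5818)/[0.5818(1 − 0.77)] = 2.4064
Total items = 2.4064 × 16 = 38.50, rounded up to 39.

39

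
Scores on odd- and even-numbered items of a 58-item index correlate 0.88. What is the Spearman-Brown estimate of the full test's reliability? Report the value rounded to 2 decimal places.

Apply the Spearman-Brown correction with n = 2:
r_full = 2r_hh / (1 + r_hh) = 2 × 0.88 / (1 + 0.88)
       = 1.7600 / 1.8800 = 0.9362

0.94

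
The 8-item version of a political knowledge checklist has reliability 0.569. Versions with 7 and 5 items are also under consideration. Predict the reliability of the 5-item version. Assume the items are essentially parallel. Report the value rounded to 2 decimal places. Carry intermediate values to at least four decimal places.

The 7-item form is not needed; work directly from the 8-item form with n = 5/8 = 0.6250.
r_{5} = n·r / (1 + (n − 1)·r) = 0.3556 / 0.7866 ≈ 0.4521

0.45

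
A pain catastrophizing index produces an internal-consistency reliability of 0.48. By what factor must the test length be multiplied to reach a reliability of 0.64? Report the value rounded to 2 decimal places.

n = 0.64(1 − 0.48) / [0.48(1 − 0.64)]
  = 0.3328 / 0.1728 = 1.9259

1.93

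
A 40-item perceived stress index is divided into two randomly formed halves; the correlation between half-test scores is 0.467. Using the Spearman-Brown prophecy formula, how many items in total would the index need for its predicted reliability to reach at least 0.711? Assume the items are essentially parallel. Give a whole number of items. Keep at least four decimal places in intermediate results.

57

Corrected full-test reliability: r_full = 2 × 0.467 / (1 + 0.467) ≈ 0.6367
Solve Spearman-Brown for n: n = 0.711(1 − 0.6367) / [0.6367(1 − 0.711)] = 1.4038
Items = 1.4038 × 40 ≈ 56.15 → 57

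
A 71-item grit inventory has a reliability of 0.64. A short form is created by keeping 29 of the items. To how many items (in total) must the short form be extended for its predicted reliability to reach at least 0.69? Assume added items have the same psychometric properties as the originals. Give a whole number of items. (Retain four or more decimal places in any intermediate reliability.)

89

First, r for the 29-item form: n = 29/71 = 0.4085, so r_29 = 0.4085·0.64/(1 + (0.4085 − 1)·0.64) = 0.4207
Length factor from the short form to reach 0.69: n' = 0.69(1 − 0.4207) / [0.4207(1 − 0.69)] ≈ 3.0649
Items = 3.0649 × 29 ≈ 88.88 → 89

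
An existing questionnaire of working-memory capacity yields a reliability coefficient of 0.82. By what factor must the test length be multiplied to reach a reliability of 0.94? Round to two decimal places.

Spearman-Brown solved for the length factor n:
n = r*(1 − r) / [ r (1 − r*) ]
n = [0.94 × 0.18] / [0.82 × 0.06]
n = 0.1692 / 0.0492 ≈ 3.4390

3.44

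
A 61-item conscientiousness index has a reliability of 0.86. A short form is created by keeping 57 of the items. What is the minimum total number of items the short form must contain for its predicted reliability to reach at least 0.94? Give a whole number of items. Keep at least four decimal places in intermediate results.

First, r for the 57-item form: n = 57/61 = 0.9344, so r_57 = 0.9344·0.86/(1 + (0.9344 − 1)·0.86) = 0.8516
Then solve for n' with r_old = 0.8516, r_target = 0.94: n' = 0.94(1 − 0.8516)/[0.8516(1 − 0.94)] = 2.7301
Total items = 2.7301 × 57 = 155.62, rounded up to 156.

156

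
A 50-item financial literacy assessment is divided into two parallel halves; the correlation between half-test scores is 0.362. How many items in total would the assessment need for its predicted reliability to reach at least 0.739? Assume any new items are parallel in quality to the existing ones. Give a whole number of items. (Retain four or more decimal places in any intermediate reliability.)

125

r_full = 2(0.362)/(1 + 0.362) = 0.5316
Solve Spearman-Brown for n: n = 0.739(1 − 0.5316) / [0.5316(1 − 0.739)] = 2.4948
Required items = 2.4948 × 50 = 124.74, so 125 items.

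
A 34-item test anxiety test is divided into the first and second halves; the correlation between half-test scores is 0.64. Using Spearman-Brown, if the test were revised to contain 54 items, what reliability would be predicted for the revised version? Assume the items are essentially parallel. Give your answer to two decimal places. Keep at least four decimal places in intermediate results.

First correct the split-half correlation to full-test reliability: r_full = 2 × 0.64 / (1 + 0.64) ≈ 0.7805
Then adjust to 54 items: n = 54/34 = 1.5882
r_new = n·r_full / (1 + (n − 1)·r_full) = 1.2396 / 1.4591 ≈ 0.8496

0.85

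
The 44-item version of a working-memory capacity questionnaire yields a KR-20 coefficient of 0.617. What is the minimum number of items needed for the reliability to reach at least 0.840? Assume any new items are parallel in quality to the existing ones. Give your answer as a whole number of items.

n = 0.840(1 − 0.617) / [0.617(1 − 0.840)]
  = 0.321720 / 0.098720 = 3.2589
3.2589 × 44 = 143.39 → 144 items

144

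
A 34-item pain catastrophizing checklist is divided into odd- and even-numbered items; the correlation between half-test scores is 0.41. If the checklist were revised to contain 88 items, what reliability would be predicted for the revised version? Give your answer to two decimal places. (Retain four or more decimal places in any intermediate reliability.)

First correct the split-half correlation to full-test reliability: r_full = 2 × 0.41 / (1 + 0.41) ≈ 0.5816
Then adjust to 88 items: n = 88/34 = 2.5882
r_new = n·r_full / (1 + (n − 1)·r_full) = 1.5053 / 1.9237 ≈ 0.7825

0.78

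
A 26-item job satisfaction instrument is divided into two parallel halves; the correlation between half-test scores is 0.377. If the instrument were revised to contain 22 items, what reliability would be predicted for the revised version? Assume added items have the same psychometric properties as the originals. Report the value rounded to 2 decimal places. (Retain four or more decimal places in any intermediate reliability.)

0.51

First correct the split-half correlation to full-test reliability: r_full = 2 × 0.377 / (1 + 0.377) ≈ 0.5476
Length factor from 26 to 22 items: n = 22/26 = 0.8462
r_new = n·r_full / (1 + (n − 1)·r_full) = 0.4634 / 0.9158 ≈ 0.5060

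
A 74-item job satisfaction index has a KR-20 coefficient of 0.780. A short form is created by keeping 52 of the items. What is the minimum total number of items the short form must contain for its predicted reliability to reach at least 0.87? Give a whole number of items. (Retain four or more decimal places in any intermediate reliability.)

140

First, r for the 52-item form: n = 52/74 = 0.7027, so r_52 = 0.7027·0.780/(1 + (0.7027 − 1)·0.780) = 0.7136
Then solve for n' with r_old = 0.7136, r_target = 0.87: n' = 0.87(1 − 0.7136)/[0.7136(1 − 0.87)] = 2.6859
Items = 2.6859 × 52 ≈ 139.67 → 140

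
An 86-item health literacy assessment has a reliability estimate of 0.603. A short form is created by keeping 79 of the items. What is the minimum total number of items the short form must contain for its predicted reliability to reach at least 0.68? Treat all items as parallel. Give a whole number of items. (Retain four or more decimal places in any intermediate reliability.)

121

Short-form reliability: n = 79/86 = 0.9186; r_79 = n·r/(1+(n−1)r) ≈ 0.5825
Length factor from the short form to reach 0.68: n' = 0.68(1 − 0.5825) / [0.5825(1 − 0.68)] ≈ 1.5231
Items = 1.5231 × 79 ≈ 120.32 → 121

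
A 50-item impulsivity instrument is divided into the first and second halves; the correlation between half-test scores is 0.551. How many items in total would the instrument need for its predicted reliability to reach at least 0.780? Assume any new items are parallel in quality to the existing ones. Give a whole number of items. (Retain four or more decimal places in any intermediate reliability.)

Corrected full-test reliability: r_full = 2 × 0.551 / (1 + 0.551) ≈ 0.7105
Solve Spearman-Brown for n: n = 0.780(1 − 0.7105) / [0.7105(1 − 0.780)] = 1.4446
Required items = 1.4446 × 50 = 72.23, so 73 items.

73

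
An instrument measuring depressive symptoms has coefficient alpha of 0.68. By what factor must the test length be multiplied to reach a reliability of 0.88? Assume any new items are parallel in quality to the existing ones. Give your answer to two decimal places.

n = 0.88 × (1 − 0.68) / [ 0.68 × (1 − 0.88) ]
n = 0.2816 / 0.0816 ≈ 3.4510

3.45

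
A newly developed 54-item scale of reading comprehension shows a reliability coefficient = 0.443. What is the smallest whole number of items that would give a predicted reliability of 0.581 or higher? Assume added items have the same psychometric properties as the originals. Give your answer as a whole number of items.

n = [0.581 × 0.557] / [0.443 × 0.419]
n = 0.323617 / 0.185617 ≈ 1.7435
So the test needs 1.7435 × 54 ≈ 94.15 items; rounding up, 95.

95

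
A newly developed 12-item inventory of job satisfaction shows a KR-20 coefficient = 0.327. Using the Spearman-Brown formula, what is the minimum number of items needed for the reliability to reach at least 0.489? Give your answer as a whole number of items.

24

Spearman-Brown solved for the length factor n:
n = r*(1 − r) / [ r (1 − r*) ]
n = 0.489 × (1 − 0.327) / [ 0.327 × (1 − 0.489) ]
  = 0.329097 / 0.167097 = 1.9695
1.9695 × 12 = 23.63 → 24 items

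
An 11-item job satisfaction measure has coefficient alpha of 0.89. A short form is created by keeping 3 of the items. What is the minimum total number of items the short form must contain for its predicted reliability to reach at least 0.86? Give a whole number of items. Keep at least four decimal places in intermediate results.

9

First, r for the 3-item form: n = 3/11 = 0.2727, so r_3 = 0.2727·0.89/(1 + (0.2727 − 1)·0.89) = 0.6881
Then solve for n' with r_old = 0.6881, r_target = 0.86: n' = 0.86(1 − 0.6881)/[0.6881(1 − 0.86)] = 2.7844
Total items = 2.7844 × 3 = 8.35, rounded up to 9.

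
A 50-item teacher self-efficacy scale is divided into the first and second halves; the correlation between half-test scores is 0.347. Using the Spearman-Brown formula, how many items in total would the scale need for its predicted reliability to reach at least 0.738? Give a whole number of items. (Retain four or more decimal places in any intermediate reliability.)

Corrected full-test reliability: r_full = 2 × 0.347 / (1 + 0.347) ≈ 0.5152
n = r_tgt(1 − r_full) / [r_full(1 − r_tgt)] = 0.738 × 0.4848 / (0.5152 × 0.262) ≈ 2.6506
Required items = 2.6506 × 50 = 132.53, so 133 items.

133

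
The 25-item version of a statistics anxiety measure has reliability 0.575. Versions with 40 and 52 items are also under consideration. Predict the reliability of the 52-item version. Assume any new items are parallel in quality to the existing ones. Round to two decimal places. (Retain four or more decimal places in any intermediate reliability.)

0.74

The 40-item form is not needed; work directly from the 25-item form with n = 52/25 = 2.0800.
r_{52} = n·r / (1 + (n − 1)·r) = 1.1960 / 1.6210 ≈ 0.7378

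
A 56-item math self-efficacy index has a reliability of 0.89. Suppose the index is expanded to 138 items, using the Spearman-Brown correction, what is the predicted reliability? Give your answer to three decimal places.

Length ratio n = 138/56 = 2.4643
Spearman-Brown: r_new = n·r / (1 + (n − 1)·r)
r_new = (2.4643 × 0.89) / (1 + (2.4643 − 1) × 0.89)
r_new = 2.1932 / 2.3032 ≈ 0.9522

0.952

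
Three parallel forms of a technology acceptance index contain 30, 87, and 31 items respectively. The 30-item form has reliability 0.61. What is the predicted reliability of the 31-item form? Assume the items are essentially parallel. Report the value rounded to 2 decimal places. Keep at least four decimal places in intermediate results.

The 87-item form is not needed; work directly from the 30-item form with n = 31/30 = 1.0333.
r_{31} = n·r / (1 + (n − 1)·r) = 0.6303 / 1.0203 ≈ 0.6178

0.62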